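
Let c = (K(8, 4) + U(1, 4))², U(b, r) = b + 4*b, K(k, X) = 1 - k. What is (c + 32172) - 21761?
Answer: 10415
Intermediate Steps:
U(b, r) = 5*b
c = 4 (c = ((1 - 1*8) + 5*1)² = ((1 - 8) + 5)² = (-7 + 5)² = (-2)² = 4)
(c + 32172) - 21761 = (4 + 32172) - 21761 = 32176 - 21761 = 10415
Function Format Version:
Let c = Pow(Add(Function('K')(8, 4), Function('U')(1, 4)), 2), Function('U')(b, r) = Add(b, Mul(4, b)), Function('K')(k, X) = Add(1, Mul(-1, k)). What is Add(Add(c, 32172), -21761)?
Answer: 10415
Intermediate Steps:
Function('U')(b, r) = Mul(5, b)
c = 4 (c = Pow(Add(Add(1, Mul(-1, 8)), Mul(5, 1)), 2) = Pow(Add(Add(1, -8), 5), 2) = Pow(Add(-7, 5), 2) = Pow(-2, 2) = 4)
Add(Add(c, 32172), -21761) = Add(Add(4, 32172), -21761) = Add(32176, -21761) = 10415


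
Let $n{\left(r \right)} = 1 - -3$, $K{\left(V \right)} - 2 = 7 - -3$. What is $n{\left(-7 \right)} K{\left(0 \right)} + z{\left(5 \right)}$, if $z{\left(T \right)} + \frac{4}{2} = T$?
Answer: $51$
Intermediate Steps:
$z{\left(T \right)} = -2 + T$
$K{\left(V \right)} = 12$ ($K{\left(V \right)} = 2 + \left(7 - -3\right) = 2 + \left(7 + 3\right) = 2 + 10 = 12$)
$n{\left(r \right)} = 4$ ($n{\left(r \right)} = 1 + 3 = 4$)
$n{\left(-7 \right)} K{\left(0 \right)} + z{\left(5 \right)} = 4 \cdot 12 + \left(-2 + 5\right) = 48 + 3 = 51$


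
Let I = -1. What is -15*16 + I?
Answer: -241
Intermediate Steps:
-15*16 + I = -15*16 - 1 = -240 - 1 = -241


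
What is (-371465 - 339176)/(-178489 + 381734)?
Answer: -710641/203245 ≈ -3.4965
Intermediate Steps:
(-371465 - 339176)/(-178489 + 381734) = -710641/203245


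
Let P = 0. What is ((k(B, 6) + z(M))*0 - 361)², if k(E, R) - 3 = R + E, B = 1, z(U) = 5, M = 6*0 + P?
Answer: 130321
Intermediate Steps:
M = 0 (M = 6*0 + 0 = 0 + 0 = 0)
k(E, R) = 3 + E + R (k(E, R) = 3 + (R + E) = 3 + (E + R) = 3 + E + R)
((k(B, 6) + z(M))*0 - 361)² = (((3 + 1 + 6) + 5)*0 - 361)² = ((10 + 5)*0 - 361)² = (15*0 - 361)² = (0 - 361)² = (-361)² = 130321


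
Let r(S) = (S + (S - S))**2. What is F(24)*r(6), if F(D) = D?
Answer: 864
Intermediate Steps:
r(S) = S**2 (r(S) = (S + 0)**2 = S**2)
F(24)*r(6) = 24*6**2 = 24*36 = 864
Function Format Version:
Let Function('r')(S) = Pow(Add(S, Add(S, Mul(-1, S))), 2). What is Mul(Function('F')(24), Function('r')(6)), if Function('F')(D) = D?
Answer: 864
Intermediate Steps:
Function('r')(S) = Pow(S, 2) (Function('r')(S) = Pow(Add(S, 0), 2) = Pow(S, 2))
Mul(Function('F')(24), Function('r')(6)) = Mul(24, Pow(6, 2)) = Mul(24, 36) = 864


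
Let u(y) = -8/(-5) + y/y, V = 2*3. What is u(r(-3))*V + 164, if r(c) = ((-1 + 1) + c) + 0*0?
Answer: 898/5 ≈ 179.60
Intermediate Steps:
V = 6
r(c) = c (r(c) = (0 + c) + 0 = c + 0 = c)
u(y) = 13/5 (u(y) = -8*(-1/5) + 1 = 8/5 + 1 = 13/5)
u(r(-3))*V + 164 = (13/5)*6 + 164 = 78/5 + 164 = 898/5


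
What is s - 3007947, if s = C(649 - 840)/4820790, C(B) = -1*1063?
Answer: -14500680819193/4820790 ≈ -3.0079e+6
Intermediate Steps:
C(B) = -1063
s = -1063/4820790 ≈ -0.00022050
s - 3007947 = -1063/4820790 - 3007947 = -14500680819193/4820790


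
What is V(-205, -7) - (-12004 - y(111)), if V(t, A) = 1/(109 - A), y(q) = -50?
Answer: 1386665/116 ≈ 11954.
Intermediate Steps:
V(-205, -7) - (-12004 - y(111)) = -1/(-109 - 7) - (-12004 - 1*(-50)) = -1/(-116) - (-12004 + 50) = -1*(-1/116) - 1*(-11954) = 1/116 + 11954 = 1386665/116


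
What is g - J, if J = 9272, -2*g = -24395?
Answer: 5851/2 ≈ 2925.5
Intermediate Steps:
g = 24395/2 (g = -½*(-24395) = 24395/2 ≈ 12198.)
g - J = 24395/2 - 1*9272 = 24395/2 - 9272 = 5851/2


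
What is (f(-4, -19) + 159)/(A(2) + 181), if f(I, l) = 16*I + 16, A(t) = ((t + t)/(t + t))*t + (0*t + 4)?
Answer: 111/187 ≈ 0.59358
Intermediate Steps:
A(t) = 4 + t (A(t) = ((2*t)/((2*t)))*t + (0 + 4) = ((2*t)*(1/(2*t)))*t + 4 = 1*t + 4 = t + 4 = 4 + t)
f(I, l) = 16 + 16*I
(f(-4, -19) + 159)/(A(2) + 181) = ((16 + 16*(-4)) + 159)/((4 + 2) + 181) = ((16 - 64) + 159)/(6 + 181) = (-48 + 159)/187 = 111*(1/187) = 111/187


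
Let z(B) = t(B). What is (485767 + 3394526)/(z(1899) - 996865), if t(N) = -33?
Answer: -3880293/996898 ≈ -3.8924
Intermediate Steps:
z(B) = -33
(485767 + 3394526)/(z(1899) - 996865) = (485767 + 3394526)/(-33 - 996865) = 3880293/(-996898) = 3880293*(-1/996898) = -3880293/996898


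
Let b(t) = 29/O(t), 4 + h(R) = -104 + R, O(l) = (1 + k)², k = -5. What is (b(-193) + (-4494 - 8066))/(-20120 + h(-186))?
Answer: 200931/326624 ≈ 0.61518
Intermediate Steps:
O(l) = 16 (O(l) = (1 - 5)² = (-4)² = 16)
h(R) = -108 + R (h(R) = -4 + (-104 + R) = -108 + R)
b(t) = 29/16
(b(-193) + (-4494 - 8066))/(-20120 + h(-186)) = (29/16 + (-4494 - 8066))/(-20120 + (-108 - 186)) = (29/16 - 12560)/(-20120 - 294) = -200931/16/(-20414) = -200931/16*(-1/20414) = 200931/326624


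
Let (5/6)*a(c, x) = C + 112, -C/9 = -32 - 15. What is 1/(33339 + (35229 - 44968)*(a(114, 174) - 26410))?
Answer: 1/250987891 ≈ 3.9843e-9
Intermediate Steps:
C = 423 (C = -9*(-32 - 15) = -9*(-47) = 423)
a(c, x) = 642 (a(c, x) = 6*(423 + 112)/5 = (6/5)*535 = 642)
1/(33339 + (35229 - 44968)*(a(114, 174) - 26410)) = 1/(33339 + (35229 - 44968)*(642 - 26410)) = 1/(33339 - 9739*(-25768)) = 1/(33339 + 250954552) = 1/250987891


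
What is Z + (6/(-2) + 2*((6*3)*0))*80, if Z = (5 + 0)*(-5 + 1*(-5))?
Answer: -290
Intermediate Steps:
Z = -50 (Z = 5*(-5 - 5) = 5*(-10) = -50)
Z + (6/(-2) + 2*((6*3)*0))*80 = -50 + (6/(-2) + 2*((6*3)*0))*80 = -50 + (6*(-½) + 2*(18*0))*80 = -50 + (-3 + 2*0)*80 = -50 + (-3 + 0)*80 = -50 - 3*80 = -50 - 240 = -290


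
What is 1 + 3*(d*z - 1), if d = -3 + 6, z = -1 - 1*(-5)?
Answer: 34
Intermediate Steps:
z = 4 (z = -1 + 5 = 4)
d = 3
1 + 3*(d*z - 1) = 1 + 3*(3*4 - 1) = 1 + 3*(12 - 1) = 1 + 3*11 = 1 + 33 = 34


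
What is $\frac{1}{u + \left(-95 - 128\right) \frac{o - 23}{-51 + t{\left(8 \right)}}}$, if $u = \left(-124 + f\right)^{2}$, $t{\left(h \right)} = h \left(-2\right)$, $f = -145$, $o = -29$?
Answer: $\frac{67}{4836591} \approx 1.3853 \cdot 10^{-5}$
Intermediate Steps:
$t{\left(h \right)} = - 2 h$
$u = 72361$ ($u = \left(-124 - 145\right)^{2} = \left(-269\right)^{2} = 72361$)
$\frac{1}{u + \left(-95 - 128\right) \frac{o - 23}{-51 + t{\left(8 \right)}}} = \frac{1}{72361 + \left(-95 - 128\right) \frac{-29 - 23}{-51 - 16}} = \frac{1}{72361 - 223 \left(- \frac{52}{-51 - 16}\right)} = \frac{1}{72361 - 223 \left(- \frac{52}{-67}\right)} = \frac{1}{72361 - 223 \left(\left(-52\right) \left(- \frac{1}{67}\right)\right)} = \frac{1}{72361 - \frac{11596}{67}} = \frac{1}{\frac{4836591}{67}} = \frac{67}{4836591}$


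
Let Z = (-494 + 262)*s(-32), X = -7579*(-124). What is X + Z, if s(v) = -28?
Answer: 946292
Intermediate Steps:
X = 939796
Z = 6496 (Z = (-494 + 262)*(-28) = -232*(-28) = 6496)
X + Z = 939796 + 6496 = 946292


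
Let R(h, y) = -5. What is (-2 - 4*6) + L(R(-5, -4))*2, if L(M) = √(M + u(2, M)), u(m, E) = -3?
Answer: -26 + 4*I*√2 ≈ -26.0 + 5.6569*I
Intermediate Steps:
L(M) = √(-3 + M) (L(M) = √(M - 3) = √(-3 + M))
(-2 - 4*6) + L(R(-5, -4))*2 = (-2 - 4*6) + √(-3 - 5)*2 = (-2 - 24) + √(-8)*2 = -26 + (2*I*√2)*2 = -26 + 4*I*√2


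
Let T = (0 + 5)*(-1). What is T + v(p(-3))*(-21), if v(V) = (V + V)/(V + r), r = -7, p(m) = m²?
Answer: -194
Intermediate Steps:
v(V) = 2*V/(-7 + V) (v(V) = (V + V)/(V - 7) = (2*V)/(-7 + V) = 2*V/(-7 + V))
T = -5 (T = 5*(-1) = -5)
T + v(p(-3))*(-21) = -5 + (2*(-3)²/(-7 + (-3)²))*(-21) = -5 + (2*9/(-7 + 9))*(-21) = -5 + (2*9/2)*(-21) = -5 + (2*9*(½))*(-21) = -5 + 9*(-21) = -5 - 189 = -194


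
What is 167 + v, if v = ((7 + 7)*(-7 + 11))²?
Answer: 3303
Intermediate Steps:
v = 3136 (v = (14*4)² = 56² = 3136)
167 + v = 167 + 3136 = 3303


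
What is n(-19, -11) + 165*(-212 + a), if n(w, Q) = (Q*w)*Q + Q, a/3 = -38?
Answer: -56100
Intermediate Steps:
a = -114 (a = 3*(-38) = -114)
n(w, Q) = Q + w*Q**2 (n(w, Q) = w*Q**2 + Q = Q + w*Q**2)
n(-19, -11) + 165*(-212 + a) = -11*(1 - 11*(-19)) + 165*(-212 - 114) = -11*(1 + 209) + 165*(-326) = -11*210 - 53790 = -2310 - 53790 = -56100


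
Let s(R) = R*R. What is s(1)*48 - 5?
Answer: 43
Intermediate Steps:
s(R) = R²
s(1)*48 - 5 = 1²*48 - 5 = 1*48 - 5 = 48 - 5 = 43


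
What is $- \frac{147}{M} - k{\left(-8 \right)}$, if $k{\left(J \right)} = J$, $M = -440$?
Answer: $\frac{3667}{440} \approx 8.3341$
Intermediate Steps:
$- \frac{147}{M} - k{\left(-8 \right)} = - \frac{147}{-440} - -8 = \left(-147\right) \left(- \frac{1}{440}\right) + 8 = \frac{147}{440} + 8 = \frac{3667}{440}$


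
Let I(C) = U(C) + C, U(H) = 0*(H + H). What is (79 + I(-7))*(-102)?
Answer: -7344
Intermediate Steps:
U(H) = 0 (U(H) = 0*(2*H) = 0)
I(C) = C (I(C) = 0 + C = C)
(79 + I(-7))*(-102) = (79 - 7)*(-102) = 72*(-102) = -7344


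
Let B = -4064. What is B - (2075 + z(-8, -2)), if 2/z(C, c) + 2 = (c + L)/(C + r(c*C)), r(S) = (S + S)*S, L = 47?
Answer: -656761/107 ≈ -6138.0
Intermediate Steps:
r(S) = 2*S**2 (r(S) = (2*S)*S = 2*S**2)
z(C, c) = 2/(-2 + (47 + c)/(C + 2*C**2*c**2)) (z(C, c) = 2/(-2 + (c + 47)/(C + 2*(c*C)**2)) = 2/(-2 + (47 + c)/(C + 2*(C*c)**2)) = 2/(-2 + (47 + c)/(C + 2*(C**2*c**2))) = 2/(-2 + (47 + c)/(C + 2*C**2*c**2)))
B - (2075 + z(-8, -2)) = -4064 - (2075 + 2*(-8)*(1 + 2*(-8)*(-2)**2)/(47 - 2 - 2*(-8) - 4*(-8)**2*(-2)**2)) = -4064 - (2075 + 2*(-8)*(1 + 2*(-8)*4)/(47 - 2 + 16 - 4*64*4)) = -4064 - (2075 + 2*(-8)*(1 - 64)/(47 - 2 + 16 - 1024)) = -4064 - (2075 + 2*(-8)*(-63)/(-963)) = -4064 - (2075 + 2*(-8)*(-1/963)*(-63)) = -4064 - (2075 - 112/107) = -4064 - 1*221913/107 = -4064 - 221913/107 = -656761/107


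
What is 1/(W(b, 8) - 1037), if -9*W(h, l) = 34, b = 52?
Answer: -9/9367 ≈ -0.00096082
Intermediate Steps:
W(h, l) = -34/9 (W(h, l) = -⅑*34 = -34/9)
1/(W(b, 8) - 1037) = 1/(-34/9 - 1037) = 1/(-9367/9) = -9/9367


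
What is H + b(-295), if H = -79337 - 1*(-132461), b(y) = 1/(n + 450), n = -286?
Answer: 8712337/164 ≈ 53124.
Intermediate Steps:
b(y) = 1/164 (b(y) = 1/(-286 + 450) = 1/164)
H = 53124 (H = -79337 + 132461 = 53124)
H + b(-295) = 53124 + 1/164 = 8712337/164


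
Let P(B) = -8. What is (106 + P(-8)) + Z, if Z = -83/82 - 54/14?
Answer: 53457/574 ≈ 93.131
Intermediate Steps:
Z = -2795/574 (Z = -83*1/82 - 54*1/14 = -83/82 - 27/7 = -2795/574 ≈ -4.8693)
(106 + P(-8)) + Z = (106 - 8) - 2795/574 = 98 - 2795/574 = 53457/574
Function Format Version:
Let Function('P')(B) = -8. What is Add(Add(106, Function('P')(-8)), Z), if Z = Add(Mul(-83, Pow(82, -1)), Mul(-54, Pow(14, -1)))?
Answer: Rational(53457, 574) ≈ 93.131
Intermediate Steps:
Z = Rational(-2795, 574) (Z = Add(Mul(-83, Rational(1, 82)), Mul(-54, Rational(1, 14))) = Add(Rational(-83, 82), Rational(-27, 7)) = Rational(-2795, 574) ≈ -4.8693)
Add(Add(106, Function('P')(-8)), Z) = Add(Add(106, -8), Rational(-2795, 574)) = Add(98, Rational(-2795, 574)) = Rational(53457, 574)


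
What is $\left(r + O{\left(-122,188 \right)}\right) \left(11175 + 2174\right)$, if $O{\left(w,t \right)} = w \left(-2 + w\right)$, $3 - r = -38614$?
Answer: $717442005$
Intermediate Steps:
$r = 38617$ ($r = 3 - -38614 = 3 + 38614 = 38617$)
$\left(r + O{\left(-122,188 \right)}\right) \left(11175 + 2174\right) = \left(38617 - 122 \left(-2 - 122\right)\right) \left(11175 + 2174\right) = \left(38617 - -15128\right) 13349 = \left(38617 + 15128\right) 13349 = 53745 \cdot 13349 = 717442005$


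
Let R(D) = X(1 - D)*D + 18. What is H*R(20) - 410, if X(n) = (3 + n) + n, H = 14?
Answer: -9958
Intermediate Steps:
X(n) = 3 + 2*n
R(D) = 18 + D*(5 - 2*D) (R(D) = (3 + 2*(1 - D))*D + 18 = (3 + (2 - 2*D))*D + 18 = (5 - 2*D)*D + 18 = D*(5 - 2*D) + 18 = 18 + D*(5 - 2*D))
H*R(20) - 410 = 14*(18 - 1*20*(-5 + 2*20)) - 410 = 14*(18 - 1*20*(-5 + 40)) - 410 = 14*(18 - 1*20*35) - 410 = 14*(18 - 700) - 410 = 14*(-682) - 410 = -9548 - 410 = -9958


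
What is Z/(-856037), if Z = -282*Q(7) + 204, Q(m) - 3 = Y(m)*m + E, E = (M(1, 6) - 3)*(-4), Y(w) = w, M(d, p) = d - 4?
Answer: 21228/856037 ≈ 0.024798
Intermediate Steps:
M(d, p) = -4 + d
E = 24 (E = ((-4 + 1) - 3)*(-4) = (-3 - 3)*(-4) = -6*(-4) = 24)
Q(m) = 27 + m² (Q(m) = 3 + (m*m + 24) = 3 + (m² + 24) = 3 + (24 + m²) = 27 + m²)
Z = -21228 (Z = -282*(27 + 7²) + 204 = -282*(27 + 49) + 204 = -282*76 + 204 = -21432 + 204 = -21228)
Z/(-856037) = -21228/(-856037) = -21228*(-1/856037) = 21228/856037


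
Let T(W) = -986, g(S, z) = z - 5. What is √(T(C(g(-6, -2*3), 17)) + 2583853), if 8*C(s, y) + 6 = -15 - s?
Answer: √2582867 ≈ 1607.1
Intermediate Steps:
g(S, z) = -5 + z
C(s, y) = -21/8 - s/8 (C(s, y) = -¾ + (-15 - s)/8 = -¾ + (-15/8 - s/8) = -21/8 - s/8)
√(T(C(g(-6, -2*3), 17)) + 2583853) = √(-986 + 2583853) = √2582867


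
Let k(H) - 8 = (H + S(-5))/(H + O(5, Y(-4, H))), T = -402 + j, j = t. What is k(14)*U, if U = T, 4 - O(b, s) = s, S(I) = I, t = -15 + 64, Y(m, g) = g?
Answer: -14473/4 ≈ -3618.3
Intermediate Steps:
t = 49
j = 49
O(b, s) = 4 - s
T = -353 (T = -402 + 49 = -353)
k(H) = 27/4 + H/4 (k(H) = 8 + (H - 5)/(H + (4 - H)) = 8 + (-5 + H)/4 = 8 + (-5 + H)*(¼) = 8 + (-5/4 + H/4) = 27/4 + H/4)
U = -353
k(14)*U = (27/4 + (¼)*14)*(-353) = (27/4 + 7/2)*(-353) = (41/4)*(-353) = -14473/4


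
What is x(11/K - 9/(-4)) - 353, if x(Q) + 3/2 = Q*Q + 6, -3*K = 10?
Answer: -138959/400 ≈ -347.40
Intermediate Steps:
K = -10/3 (K = -1/3*10 = -10/3 ≈ -3.3333)
x(Q) = 9/2 + Q**2 (x(Q) = -3/2 + (Q*Q + 6) = -3/2 + (Q**2 + 6) = -3/2 + (6 + Q**2) = 9/2 + Q**2)
x(11/K - 9/(-4)) - 353 = (9/2 + (11/(-10/3) - 9/(-4))**2) - 353 = (9/2 + (11*(-3/10) - 9*(-1/4))**2) - 353 = (9/2 + (-33/10 + 9/4)**2) - 353 = (9/2 + (-21/20)**2) - 353 = (9/2 + 441/400) - 353 = 2241/400 - 353 = -138959/400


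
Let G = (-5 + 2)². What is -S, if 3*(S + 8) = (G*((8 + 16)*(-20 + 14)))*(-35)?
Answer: -15112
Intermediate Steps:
G = 9 (G = (-3)² = 9)
S = 15112 (S = -8 + ((9*((8 + 16)*(-20 + 14)))*(-35))/3 = -8 + ((9*(24*(-6)))*(-35))/3 = -8 + ((9*(-144))*(-35))/3 = -8 + (-1296*(-35))/3 = -8 + (⅓)*45360 = -8 + 15120 = 15112)
-S = -1*15112 = -15112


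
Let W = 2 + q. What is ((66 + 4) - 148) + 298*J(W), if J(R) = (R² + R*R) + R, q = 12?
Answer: 120910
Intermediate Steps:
W = 14 (W = 2 + 12 = 14)
J(R) = R + 2*R² (J(R) = (R² + R²) + R = 2*R² + R = R + 2*R²)
((66 + 4) - 148) + 298*J(W) = ((66 + 4) - 148) + 298*(14*(1 + 2*14)) = (70 - 148) + 298*(14*(1 + 28)) = -78 + 298*(14*29) = -78 + 298*406 = -78 + 120988 = 120910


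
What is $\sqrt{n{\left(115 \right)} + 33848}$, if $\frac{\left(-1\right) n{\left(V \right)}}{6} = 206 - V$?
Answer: $\sqrt{33302} \approx 182.49$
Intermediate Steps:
$n{\left(V \right)} = -1236 + 6 V$ ($n{\left(V \right)} = - 6 \left(206 - V\right) = -1236 + 6 V$)
$\sqrt{n{\left(115 \right)} + 33848} = \sqrt{\left(-1236 + 6 \cdot 115\right) + 33848} = \sqrt{\left(-1236 + 690\right) + 33848} = \sqrt{-546 + 33848} = \sqrt{33302}$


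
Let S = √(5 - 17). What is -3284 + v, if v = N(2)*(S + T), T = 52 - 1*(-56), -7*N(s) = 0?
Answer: -3284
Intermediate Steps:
N(s) = 0 (N(s) = -⅐*0 = 0)
S = 2*I*√3 (S = √(-12) = 2*I*√3 ≈ 3.4641*I)
T = 108 (T = 52 + 56 = 108)
v = 0 (v = 0*(2*I*√3 + 108) = 0*(108 + 2*I*√3) = 0)
-3284 + v = -3284 + 0 = -3284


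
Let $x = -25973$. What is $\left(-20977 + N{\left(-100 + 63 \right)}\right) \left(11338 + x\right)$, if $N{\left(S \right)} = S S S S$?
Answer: $-27121347840$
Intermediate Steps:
$N{\left(S \right)} = S^{4}$ ($N{\left(S \right)} = S S^{2} S = S^{3} S = S^{4}$)
$\left(-20977 + N{\left(-100 + 63 \right)}\right) \left(11338 + x\right) = \left(-20977 + \left(-100 + 63\right)^{4}\right) \left(11338 - 25973\right) = \left(-20977 + \left(-37\right)^{4}\right) \left(-14635\right) = \left(-20977 + 1874161\right) \left(-14635\right) = 1853184 \left(-14635\right) = -27121347840$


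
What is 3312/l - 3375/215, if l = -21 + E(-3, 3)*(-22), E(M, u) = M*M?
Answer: -96747/3139 ≈ -30.821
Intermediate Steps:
E(M, u) = M²
l = -219 (l = -21 + (-3)²*(-22) = -21 + 9*(-22) = -21 - 198 = -219)
3312/l - 3375/215 = 3312/(-219) - 3375/215 = 3312*(-1/219) - 3375*1/215 = -1104/73 - 675/43 = -96747/3139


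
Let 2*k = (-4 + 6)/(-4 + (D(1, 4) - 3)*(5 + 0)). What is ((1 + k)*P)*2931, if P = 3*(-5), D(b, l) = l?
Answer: -87930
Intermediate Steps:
P = -15
k = 1 (k = ((-4 + 6)/(-4 + (4 - 3)*(5 + 0)))/2 = (2/(-4 + 1*5))/2 = (2/(-4 + 5))/2 = (2/1)/2 = (2*1)/2 = (½)*2 = 1)
((1 + k)*P)*2931 = ((1 + 1)*(-15))*2931 = (2*(-15))*2931 = -30*2931 = -87930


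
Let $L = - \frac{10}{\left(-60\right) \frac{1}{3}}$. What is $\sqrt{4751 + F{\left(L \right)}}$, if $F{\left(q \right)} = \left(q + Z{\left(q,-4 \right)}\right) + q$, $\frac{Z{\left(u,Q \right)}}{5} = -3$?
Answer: $\sqrt{4737} \approx 68.826$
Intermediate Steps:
$Z{\left(u,Q \right)} = -15$ ($Z{\left(u,Q \right)} = 5 \left(-3\right) = -15$)
$L = \frac{1}{2}$ ($L = - \frac{10}{\left(-60\right) \frac{1}{3}} = - \frac{10}{-20} = \left(-10\right) \left(- \frac{1}{20}\right) = \frac{1}{2} \approx 0.5$)
$F{\left(q \right)} = -15 + 2 q$ ($F{\left(q \right)} = \left(q - 15\right) + q = \left(-15 + q\right) + q = -15 + 2 q$)
$\sqrt{4751 + F{\left(L \right)}} = \sqrt{4751 + \left(-15 + 2 \cdot \frac{1}{2}\right)} = \sqrt{4751 + \left(-15 + 1\right)} = \sqrt{4751 - 14} = \sqrt{4737}$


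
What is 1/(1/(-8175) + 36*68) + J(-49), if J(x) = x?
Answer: -980599376/20012399 ≈ -49.000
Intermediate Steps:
1/(1/(-8175) + 36*68) + J(-49) = 1/(1/(-8175) + 36*68) - 49 = 1/(-1/8175 + 2448) - 49 = 1/(20012399/8175) - 49 = 8175/20012399 - 49 = -980599376/20012399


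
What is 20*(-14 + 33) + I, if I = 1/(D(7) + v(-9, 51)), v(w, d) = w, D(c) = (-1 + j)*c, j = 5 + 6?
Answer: 23181/61 ≈ 380.02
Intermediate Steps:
j = 11
D(c) = 10*c (D(c) = (-1 + 11)*c = 10*c)
I = 1/61 (I = 1/(10*7 - 9) = 1/(70 - 9) = 1/61 ≈ 0.016393)
20*(-14 + 33) + I = 20*(-14 + 33) + 1/61 = 20*19 + 1/61 = 380 + 1/61 = 23181/61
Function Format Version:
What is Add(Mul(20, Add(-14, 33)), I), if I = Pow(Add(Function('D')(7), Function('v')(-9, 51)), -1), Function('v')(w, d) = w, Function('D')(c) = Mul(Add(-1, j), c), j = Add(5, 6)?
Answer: Rational(23181, 61) ≈ 380.02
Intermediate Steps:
j = 11
Function('D')(c) = Mul(10, c) (Function('D')(c) = Mul(Add(-1, 11), c) = Mul(10, c))
I = Rational(1, 61) (I = Pow(Add(Mul(10, 7), -9), -1) = Pow(Add(70, -9), -1) = Pow(61, -1) = Rational(1, 61) ≈ 0.016393)
Add(Mul(20, Add(-14, 33)), I) = Add(Mul(20, Add(-14, 33)), Rational(1, 61)) = Add(Mul(20, 19), Rational(1, 61)) = Add(380, Rational(1, 61)) = Rational(23181, 61)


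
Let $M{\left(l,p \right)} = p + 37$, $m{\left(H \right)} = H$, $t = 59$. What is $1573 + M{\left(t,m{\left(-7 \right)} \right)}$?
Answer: $1603$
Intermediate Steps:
$M{\left(l,p \right)} = 37 + p$
$1573 + M{\left(t,m{\left(-7 \right)} \right)} = 1573 + \left(37 - 7\right) = 1573 + 30 = 1603$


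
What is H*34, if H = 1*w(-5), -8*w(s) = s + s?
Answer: 85/2 ≈ 42.500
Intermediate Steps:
w(s) = -s/4 (w(s) = -(s + s)/8 = -s/4)
H = 5/4 (H = 1*(-1/4*(-5)) = 1*(5/4) = 5/4 ≈ 1.2500)
H*34 = (5/4)*34 = 85/2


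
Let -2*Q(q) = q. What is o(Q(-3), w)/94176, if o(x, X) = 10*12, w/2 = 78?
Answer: 5/3924 ≈ 0.0012742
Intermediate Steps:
Q(q) = -q/2
w = 156 (w = 2*78 = 156)
o(x, X) = 120
o(Q(-3), w)/94176 = 120/94176 = 120*(1/94176) = 5/3924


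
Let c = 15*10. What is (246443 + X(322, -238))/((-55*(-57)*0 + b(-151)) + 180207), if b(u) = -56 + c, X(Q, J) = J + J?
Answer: 245967/180301 ≈ 1.3642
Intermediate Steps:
c = 150
X(Q, J) = 2*J
b(u) = 94 (b(u) = -56 + 150 = 94)
(246443 + X(322, -238))/((-55*(-57)*0 + b(-151)) + 180207) = (246443 + 2*(-238))/((-55*(-57)*0 + 94) + 180207) = (246443 - 476)/((3135*0 + 94) + 180207) = 245967/((0 + 94) + 180207) = 245967/(94 + 180207) = 245967/180301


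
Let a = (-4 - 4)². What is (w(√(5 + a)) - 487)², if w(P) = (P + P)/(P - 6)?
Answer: 28207825/121 - 42488*√69/121 ≈ 2.3021e+5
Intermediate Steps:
a = 64 (a = (-8)² = 64)
w(P) = 2*P/(-6 + P) (w(P) = (2*P)/(-6 + P) = 2*P/(-6 + P))
(w(√(5 + a)) - 487)² = (2*√(5 + 64)/(-6 + √(5 + 64)) - 487)² = (2*√69/(-6 + √69) - 487)² = (-487 + 2*√69/(-6 + √69))²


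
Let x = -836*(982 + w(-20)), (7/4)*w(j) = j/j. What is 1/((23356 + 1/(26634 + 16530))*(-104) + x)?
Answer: -75537/245529522398 ≈ -3.0765e-7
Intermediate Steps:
w(j) = 4/7 (w(j) = 4*(j/j)/7 = (4/7)*1 = 4/7)
x = -5750008/7 (x = -836*(982 + 4/7) = -836*6878/7 = -5750008/7 ≈ -8.2143e+5)
1/((23356 + 1/(26634 + 16530))*(-104) + x) = 1/((23356 + 1/(26634 + 16530))*(-104) - 5750008/7) = 1/((23356 + 1/43164)*(-104) - 5750008/7) = 1/((1008138385/43164)*(-104) - 5750008/7) = 1/(-26211598010/10791 - 5750008/7) = 1/(-245529522398/75537) = -75537/245529522398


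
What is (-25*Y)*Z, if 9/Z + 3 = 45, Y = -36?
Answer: 1350/7 ≈ 192.86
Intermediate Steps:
Z = 3/14 (Z = 9/(-3 + 45) = 9/42 = 9*(1/42) = 3/14 ≈ 0.21429)
(-25*Y)*Z = -25*(-36)*(3/14) = 900*(3/14) = 1350/7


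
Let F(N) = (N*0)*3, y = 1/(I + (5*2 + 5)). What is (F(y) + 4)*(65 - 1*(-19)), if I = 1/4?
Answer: 336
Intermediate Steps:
I = ¼ ≈ 0.25000
y = 4/61 (y = 1/(¼ + (5*2 + 5)) = 1/(¼ + (10 + 5)) = 1/(¼ + 15) = 1/(61/4) = 4/61 ≈ 0.065574)
F(N) = 0 (F(N) = 0*3 = 0)
(F(y) + 4)*(65 - 1*(-19)) = (0 + 4)*(65 - 1*(-19)) = 4*(65 + 19) = 4*84 = 336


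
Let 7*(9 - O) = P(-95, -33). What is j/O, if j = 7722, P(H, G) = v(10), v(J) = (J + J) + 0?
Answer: 54054/43 ≈ 1257.1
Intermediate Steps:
v(J) = 2*J (v(J) = 2*J + 0 = 2*J)
P(H, G) = 20 (P(H, G) = 2*10 = 20)
O = 43/7 (O = 9 - ⅐*20 = 9 - 20/7 = 43/7 ≈ 6.1429)
j/O = 7722/(43/7) = 7722*(7/43) = 54054/43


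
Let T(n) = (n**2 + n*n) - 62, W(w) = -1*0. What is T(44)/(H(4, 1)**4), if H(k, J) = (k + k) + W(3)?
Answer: 1905/2048 ≈ 0.93018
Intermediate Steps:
W(w) = 0
H(k, J) = 2*k (H(k, J) = (k + k) + 0 = 2*k + 0 = 2*k)
T(n) = -62 + 2*n**2 (T(n) = (n**2 + n**2) - 62 = 2*n**2 - 62 = -62 + 2*n**2)
T(44)/(H(4, 1)**4) = (-62 + 2*44**2)/((2*4)**4) = (-62 + 2*1936)/(8**4) = (-62 + 3872)/4096 = 3810*(1/4096) = 1905/2048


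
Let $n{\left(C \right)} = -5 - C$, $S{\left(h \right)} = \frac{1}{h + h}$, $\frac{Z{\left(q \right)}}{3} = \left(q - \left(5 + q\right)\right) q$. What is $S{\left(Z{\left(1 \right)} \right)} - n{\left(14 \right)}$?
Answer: $\frac{569}{30} \approx 18.967$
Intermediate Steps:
$Z{\left(q \right)} = - 15 q$ ($Z{\left(q \right)} = 3 \left(q - \left(5 + q\right)\right) q = 3 \left(- 5 q\right) = - 15 q$)
$S{\left(h \right)} = \frac{1}{2 h}$
$S{\left(Z{\left(1 \right)} \right)} - n{\left(14 \right)} = \frac{1}{2 \left(\left(-15\right) 1\right)} - \left(-5 - 14\right) = \frac{1}{2 \left(-15\right)} - \left(-5 - 14\right) = \frac{1}{2} \left(- \frac{1}{15}\right) - -19 = - \frac{1}{30} + 19 = \frac{569}{30}$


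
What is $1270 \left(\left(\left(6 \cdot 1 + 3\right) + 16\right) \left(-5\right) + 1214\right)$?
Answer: $1383030$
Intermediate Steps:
$1270 \left(\left(\left(6 \cdot 1 + 3\right) + 16\right) \left(-5\right) + 1214\right) = 1270 \left(\left(\left(6 + 3\right) + 16\right) \left(-5\right) + 1214\right) = 1270 \left(\left(9 + 16\right) \left(-5\right) + 1214\right) = 1270 \left(25 \left(-5\right) + 1214\right) = 1270 \left(-125 + 1214\right) = 1270 \cdot 1089 = 1383030$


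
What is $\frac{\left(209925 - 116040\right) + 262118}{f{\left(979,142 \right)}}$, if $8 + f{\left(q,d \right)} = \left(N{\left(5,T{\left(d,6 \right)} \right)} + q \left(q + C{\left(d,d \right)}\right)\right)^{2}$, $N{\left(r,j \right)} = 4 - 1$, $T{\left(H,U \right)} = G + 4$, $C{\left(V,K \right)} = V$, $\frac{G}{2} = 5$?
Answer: $\frac{356003}{1204422841436} \approx 2.9558 \cdot 10^{-7}$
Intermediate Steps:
$G = 10$ ($G = 2 \cdot 5 = 10$)
$T{\left(H,U \right)} = 14$ ($T{\left(H,U \right)} = 10 + 4 = 14$)
$N{\left(r,j \right)} = 3$
$f{\left(q,d \right)} = -8 + \left(3 + q \left(d + q\right)\right)^{2}$ ($f{\left(q,d \right)} = -8 + \left(3 + q \left(q + d\right)\right)^{2} = -8 + \left(3 + q \left(d + q\right)\right)^{2}$)
$\frac{\left(209925 - 116040\right) + 262118}{f{\left(979,142 \right)}} = \frac{\left(209925 - 116040\right) + 262118}{-8 + \left(3 + 979^{2} + 142 \cdot 979\right)^{2}} = \frac{93885 + 262118}{-8 + \left(3 + 958441 + 139018\right)^{2}} = \frac{356003}{-8 + 1097462^{2}} = \frac{356003}{-8 + 1204422841444} = \frac{356003}{1204422841436}$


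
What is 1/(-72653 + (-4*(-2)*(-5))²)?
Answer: -1/71053 ≈ -1.4074e-5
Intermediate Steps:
1/(-72653 + (-4*(-2)*(-5))²) = 1/(-72653 + (8*(-5))²) = 1/(-72653 + (-40)²) = 1/(-72653 + 1600) = 1/(-71053) = -1/71053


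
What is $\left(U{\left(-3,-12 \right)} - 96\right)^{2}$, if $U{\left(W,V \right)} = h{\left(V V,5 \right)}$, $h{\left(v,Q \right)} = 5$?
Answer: $8281$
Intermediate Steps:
$U{\left(W,V \right)} = 5$
$\left(U{\left(-3,-12 \right)} - 96\right)^{2} = \left(5 - 96\right)^{2} = \left(-91\right)^{2} = 8281$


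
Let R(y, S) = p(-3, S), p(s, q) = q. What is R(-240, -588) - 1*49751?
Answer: -50339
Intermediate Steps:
R(y, S) = S
R(-240, -588) - 1*49751 = -588 - 1*49751 = -588 - 49751 = -50339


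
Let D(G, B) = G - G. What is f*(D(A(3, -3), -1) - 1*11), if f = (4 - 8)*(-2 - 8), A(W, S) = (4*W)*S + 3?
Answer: -440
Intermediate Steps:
A(W, S) = 3 + 4*S*W (A(W, S) = 4*S*W + 3 = 3 + 4*S*W)
D(G, B) = 0
f = 40 (f = -4*(-10) = 40)
f*(D(A(3, -3), -1) - 1*11) = 40*(0 - 1*11) = 40*(0 - 11) = 40*(-11) = -440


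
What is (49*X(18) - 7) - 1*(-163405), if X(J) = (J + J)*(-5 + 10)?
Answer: 172218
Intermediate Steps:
X(J) = 10*J (X(J) = (2*J)*5 = 10*J)
(49*X(18) - 7) - 1*(-163405) = (49*(10*18) - 7) - 1*(-163405) = (49*180 - 7) + 163405 = (8820 - 7) + 163405 = 8813 + 163405 = 172218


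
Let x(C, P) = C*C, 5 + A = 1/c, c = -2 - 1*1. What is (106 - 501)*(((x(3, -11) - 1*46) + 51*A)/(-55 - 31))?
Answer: -122055/86 ≈ -1419.2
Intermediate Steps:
c = -3 (c = -2 - 1 = -3)
A = -16/3 (A = -5 + 1/(-3) = -5 + 1*(-⅓) = -5 - ⅓ = -16/3 ≈ -5.3333)
x(C, P) = C²
(106 - 501)*(((x(3, -11) - 1*46) + 51*A)/(-55 - 31)) = (106 - 501)*(((3² - 1*46) + 51*(-16/3))/(-55 - 31)) = -395*((9 - 46) - 272)/(-86) = -395*(-37 - 272)*(-1)/86 = -(-122055)*(-1)/86 = -395*309/86 = -122055/86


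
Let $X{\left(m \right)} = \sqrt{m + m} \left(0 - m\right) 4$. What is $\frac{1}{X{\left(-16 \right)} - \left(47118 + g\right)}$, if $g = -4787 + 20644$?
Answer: $- \frac{62975}{3965981697} - \frac{256 i \sqrt{2}}{3965981697} \approx -1.5879 \cdot 10^{-5} - 9.1286 \cdot 10^{-8} i$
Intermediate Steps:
$g = 15857$
$X{\left(m \right)} = - 4 \sqrt{2} m^{\frac{3}{2}}$ ($X{\left(m \right)} = \sqrt{2 m} \left(- m\right) 4 = \sqrt{2} \sqrt{m} \left(- m\right) 4 = - \sqrt{2} m^{\frac{3}{2}} \cdot 4 = - 4 \sqrt{2} m^{\frac{3}{2}}$)
$\frac{1}{X{\left(-16 \right)} - \left(47118 + g\right)} = \frac{1}{- 4 \sqrt{2} \left(-16\right)^{\frac{3}{2}} - 62975} = \frac{1}{- 4 \sqrt{2} \left(- 64 i\right) - 62975} = \frac{1}{256 i \sqrt{2} - 62975} = \frac{1}{-62975 + 256 i \sqrt{2}}$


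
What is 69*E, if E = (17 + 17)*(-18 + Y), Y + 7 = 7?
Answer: -42228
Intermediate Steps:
Y = 0 (Y = -7 + 7 = 0)
E = -612 (E = (17 + 17)*(-18 + 0) = 34*(-18) = -612)
69*E = 69*(-612) = -42228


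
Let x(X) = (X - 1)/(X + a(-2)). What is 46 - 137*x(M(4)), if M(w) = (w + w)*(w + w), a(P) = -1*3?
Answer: -5825/61 ≈ -95.492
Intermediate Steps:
a(P) = -3
M(w) = 4*w**2 (M(w) = (2*w)*(2*w) = 4*w**2)
x(X) = (-1 + X)/(-3 + X) (x(X) = (X - 1)/(X - 3) = (-1 + X)/(-3 + X))
46 - 137*x(M(4)) = 46 - 137*(-1 + 4*4**2)/(-3 + 4*4**2) = 46 - 137*(-1 + 4*16)/(-3 + 4*16) = 46 - 137*(-1 + 64)/(-3 + 64) = 46 - 137*63/61 = 46 - 8631/61 = -5825/61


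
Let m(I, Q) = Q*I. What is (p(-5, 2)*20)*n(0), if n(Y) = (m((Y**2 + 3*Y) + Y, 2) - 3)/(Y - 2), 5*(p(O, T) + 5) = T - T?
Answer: -150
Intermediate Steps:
m(I, Q) = I*Q
p(O, T) = -5 (p(O, T) = -5 + (T - T)/5 = -5 + (1/5)*0 = -5 + 0 = -5)
n(Y) = (-3 + 2*Y**2 + 8*Y)/(-2 + Y) (n(Y) = (((Y**2 + 3*Y) + Y)*2 - 3)/(Y - 2) = ((Y**2 + 4*Y)*2 - 3)/(-2 + Y) = ((2*Y**2 + 8*Y) - 3)/(-2 + Y) = (-3 + 2*Y**2 + 8*Y)/(-2 + Y))
(p(-5, 2)*20)*n(0) = (-5*20)*((-3 + 2*0*(4 + 0))/(-2 + 0)) = -100*(-3 + 2*0*4)/(-2) = -(-50)*(-3 + 0) = -(-50)*(-3) = -100*3/2 = -150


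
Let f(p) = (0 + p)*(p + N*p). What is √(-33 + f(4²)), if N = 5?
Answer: 3*√167 ≈ 38.769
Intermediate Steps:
f(p) = 6*p² (f(p) = (0 + p)*(p + 5*p) = p*(6*p) = 6*p²)
√(-33 + f(4²)) = √(-33 + 6*(4²)²) = √(-33 + 6*16²) = √(-33 + 6*256) = √(-33 + 1536) = √1503 = 3*√167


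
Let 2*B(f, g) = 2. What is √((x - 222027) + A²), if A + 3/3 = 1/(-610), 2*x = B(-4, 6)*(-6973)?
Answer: I*√83913200029/610 ≈ 474.88*I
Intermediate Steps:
B(f, g) = 1 (B(f, g) = (½)*2 = 1)
x = -6973/2 (x = (1*(-6973))/2 = (½)*(-6973) = -6973/2 ≈ -3486.5)
A = -611/610 (A = -1 + 1/(-610) = -1 - 1/610 = -611/610 ≈ -1.0016)
√((x - 222027) + A²) = √((-6973/2 - 222027) + (-611/610)²) = √(-451027/2 + 373321/372100) = √(-83913200029/372100) = I*√83913200029/610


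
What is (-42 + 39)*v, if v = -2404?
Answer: 7212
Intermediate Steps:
(-42 + 39)*v = (-42 + 39)*(-2404) = -3*(-2404) = 7212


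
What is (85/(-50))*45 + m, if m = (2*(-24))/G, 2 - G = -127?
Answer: -6611/86 ≈ -76.872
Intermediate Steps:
G = 129 (G = 2 - 1*(-127) = 2 + 127 = 129)
m = -16/43 (m = (2*(-24))/129 = -48*1/129 = -16/43 ≈ -0.37209)
(85/(-50))*45 + m = (85/(-50))*45 - 16/43 = (85*(-1/50))*45 - 16/43 = -17/10*45 - 16/43 = -153/2 - 16/43 = -6611/86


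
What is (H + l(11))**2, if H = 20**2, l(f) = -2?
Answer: 158404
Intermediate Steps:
H = 400
(H + l(11))**2 = (400 - 2)**2 = 398**2 = 158404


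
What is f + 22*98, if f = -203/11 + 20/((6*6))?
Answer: 211672/99 ≈ 2138.1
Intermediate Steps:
f = -1772/99 (f = -203*1/11 + 20/36 = -203/11 + 20*(1/36) = -203/11 + 5/9 = -1772/99 ≈ -17.899)
f + 22*98 = -1772/99 + 22*98 = -1772/99 + 2156 = 211672/99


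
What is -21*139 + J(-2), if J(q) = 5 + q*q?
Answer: -2910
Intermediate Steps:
J(q) = 5 + q²
-21*139 + J(-2) = -21*139 + (5 + (-2)²) = -2919 + (5 + 4) = -2919 + 9 = -2910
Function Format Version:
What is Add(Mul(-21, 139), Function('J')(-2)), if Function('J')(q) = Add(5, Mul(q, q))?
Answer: -2910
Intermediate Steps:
Function('J')(q) = Add(5, Pow(q, 2))
Add(Mul(-21, 139), Function('J')(-2)) = Add(Mul(-21, 139), Add(5, Pow(-2, 2))) = Add(-2919, Add(5, 4)) = Add(-2919, 9) = -2910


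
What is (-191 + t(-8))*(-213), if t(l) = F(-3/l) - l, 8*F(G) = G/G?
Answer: 311619/8 ≈ 38952.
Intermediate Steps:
F(G) = 1/8 (F(G) = (G/G)/8 = (1/8)*1 = 1/8)
t(l) = 1/8 - l
(-191 + t(-8))*(-213) = (-191 + (1/8 - 1*(-8)))*(-213) = (-191 + (1/8 + 8))*(-213) = (-191 + 65/8)*(-213) = -1463/8*(-213) = 311619/8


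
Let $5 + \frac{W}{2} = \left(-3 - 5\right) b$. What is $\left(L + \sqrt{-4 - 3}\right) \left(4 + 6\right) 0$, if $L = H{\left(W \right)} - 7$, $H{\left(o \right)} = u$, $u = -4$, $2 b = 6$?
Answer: $0$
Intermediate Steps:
$b = 3$ ($b = \frac{1}{2} \cdot 6 = 3$)
$W = -58$ ($W = -10 + 2 \left(-3 - 5\right) 3 = -10 + 2 \left(\left(-8\right) 3\right) = -10 + 2 \left(-24\right) = -10 - 48 = -58$)
$H{\left(o \right)} = -4$
$L = -11$ ($L = -4 - 7 = -11$)
$\left(L + \sqrt{-4 - 3}\right) \left(4 + 6\right) 0 = \left(-11 + \sqrt{-4 - 3}\right) \left(4 + 6\right) 0 = \left(-11 + \sqrt{-7}\right) 10 \cdot 0 = \left(-11 + i \sqrt{7}\right) 0 = 0$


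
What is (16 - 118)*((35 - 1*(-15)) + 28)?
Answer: -7956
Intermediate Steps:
(16 - 118)*((35 - 1*(-15)) + 28) = -102*((35 + 15) + 28) = -102*(50 + 28) = -102*78 = -7956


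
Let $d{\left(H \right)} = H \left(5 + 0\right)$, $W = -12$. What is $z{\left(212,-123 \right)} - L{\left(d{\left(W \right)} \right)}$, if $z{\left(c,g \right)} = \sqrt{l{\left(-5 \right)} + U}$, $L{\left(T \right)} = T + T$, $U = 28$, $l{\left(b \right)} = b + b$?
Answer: $120 + 3 \sqrt{2} \approx 124.24$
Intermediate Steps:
$l{\left(b \right)} = 2 b$
$d{\left(H \right)} = 5 H$ ($d{\left(H \right)} = H 5 = 5 H$)
$L{\left(T \right)} = 2 T$
$z{\left(c,g \right)} = 3 \sqrt{2}$ ($z{\left(c,g \right)} = \sqrt{2 \left(-5\right) + 28} = \sqrt{-10 + 28} = \sqrt{18} = 3 \sqrt{2}$)
$z{\left(212,-123 \right)} - L{\left(d{\left(W \right)} \right)} = 3 \sqrt{2} - 2 \cdot 5 \left(-12\right) = 3 \sqrt{2} - 2 \left(-60\right) = 3 \sqrt{2} - -120 = 3 \sqrt{2} + 120 = 120 + 3 \sqrt{2}$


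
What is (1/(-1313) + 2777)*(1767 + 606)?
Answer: 8652432600/1313 ≈ 6.5898e+6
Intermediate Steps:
(1/(-1313) + 2777)*(1767 + 606) = (-1/1313 + 2777)*2373 = (3646200/1313)*2373 = 8652432600/1313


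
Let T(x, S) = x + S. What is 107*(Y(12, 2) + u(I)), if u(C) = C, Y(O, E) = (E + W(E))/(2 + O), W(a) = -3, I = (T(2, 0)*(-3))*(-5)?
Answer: 44833/14 ≈ 3202.4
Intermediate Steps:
T(x, S) = S + x
I = 30 (I = ((0 + 2)*(-3))*(-5) = (2*(-3))*(-5) = -6*(-5) = 30)
Y(O, E) = (-3 + E)/(2 + O) (Y(O, E) = (E - 3)/(2 + O) = (-3 + E)/(2 + O))
107*(Y(12, 2) + u(I)) = 107*((-3 + 2)/(2 + 12) + 30) = 107*(-1/14 + 30) = 107*(419/14) = 44833/14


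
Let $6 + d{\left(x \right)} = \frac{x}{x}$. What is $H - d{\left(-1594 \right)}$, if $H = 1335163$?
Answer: $1335168$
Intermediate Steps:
$d{\left(x \right)} = -5$ ($d{\left(x \right)} = -6 + \frac{x}{x} = -6 + 1 = -5$)
$H - d{\left(-1594 \right)} = 1335163 - -5 = 1335163 + 5 = 1335168$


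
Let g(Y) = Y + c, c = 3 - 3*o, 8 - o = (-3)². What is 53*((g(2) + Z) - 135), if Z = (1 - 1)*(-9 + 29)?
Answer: -6731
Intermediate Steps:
o = -1 (o = 8 - 1*(-3)² = 8 - 1*9 = 8 - 9 = -1)
c = 6 (c = 3 - 3*(-1) = 3 + 3 = 6)
Z = 0 (Z = 0*20 = 0)
g(Y) = 6 + Y (g(Y) = Y + 6 = 6 + Y)
53*((g(2) + Z) - 135) = 53*(((6 + 2) + 0) - 135) = 53*((8 + 0) - 135) = 53*(8 - 135) = 53*(-127) = -6731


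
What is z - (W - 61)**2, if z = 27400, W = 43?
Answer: 27076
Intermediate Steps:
z - (W - 61)**2 = 27400 - (43 - 61)**2 = 27400 - 1*(-18)**2 = 27400 - 1*324 = 27400 - 324 = 27076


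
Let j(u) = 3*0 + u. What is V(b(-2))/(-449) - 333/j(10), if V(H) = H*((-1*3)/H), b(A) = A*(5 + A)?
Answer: -149487/4490 ≈ -33.293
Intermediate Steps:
V(H) = -3 (V(H) = H*(-3/H) = -3)
j(u) = u (j(u) = 0 + u = u)
V(b(-2))/(-449) - 333/j(10) = -3/(-449) - 333/10 = -3*(-1/449) - 333*⅒ = 3/449 - 333/10 = -149487/4490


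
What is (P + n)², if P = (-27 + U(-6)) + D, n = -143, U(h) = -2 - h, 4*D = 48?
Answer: 23716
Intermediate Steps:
D = 12 (D = (¼)*48 = 12)
P = -11 (P = (-27 + (-2 - 1*(-6))) + 12 = (-27 + (-2 + 6)) + 12 = (-27 + 4) + 12 = -23 + 12 = -11)
(P + n)² = (-11 - 143)² = (-154)² = 23716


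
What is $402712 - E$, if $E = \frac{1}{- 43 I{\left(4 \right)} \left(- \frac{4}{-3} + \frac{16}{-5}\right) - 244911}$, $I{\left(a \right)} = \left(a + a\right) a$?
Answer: $\frac{1463913291559}{3635137} \approx 4.0271 \cdot 10^{5}$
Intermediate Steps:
$I{\left(a \right)} = 2 a^{2}$ ($I{\left(a \right)} = 2 a a = 2 a^{2}$)
$E = - \frac{15}{3635137}$ ($E = \frac{1}{- 43 \cdot 2 \cdot 4^{2} \left(- \frac{4}{-3} + \frac{16}{-5}\right) - 244911} = \frac{1}{- 43 \cdot 2 \cdot 16 \left(\left(-4\right) \left(- \frac{1}{3}\right) + 16 \left(- \frac{1}{5}\right)\right) - 244911} = \frac{1}{\left(-43\right) 32 \left(\frac{4}{3} - \frac{16}{5}\right) - 244911} = \frac{1}{\left(-1376\right) \left(- \frac{28}{15}\right) - 244911} = \frac{1}{\frac{38528}{15} - 244911} = \frac{1}{- \frac{3635137}{15}} = - \frac{15}{3635137} \approx -4.1264 \cdot 10^{-6}$)
$402712 - E = 402712 - - \frac{15}{3635137} = 402712 + \frac{15}{3635137} = \frac{1463913291559}{3635137}$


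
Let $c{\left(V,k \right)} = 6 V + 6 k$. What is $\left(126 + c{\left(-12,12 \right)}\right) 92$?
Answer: $11592$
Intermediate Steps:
$\left(126 + c{\left(-12,12 \right)}\right) 92 = \left(126 + \left(6 \left(-12\right) + 6 \cdot 12\right)\right) 92 = \left(126 + \left(-72 + 72\right)\right) 92 = \left(126 + 0\right) 92 = 126 \cdot 92 = 11592$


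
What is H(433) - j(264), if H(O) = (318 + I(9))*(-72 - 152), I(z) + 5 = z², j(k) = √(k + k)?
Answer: -88256 - 4*√33 ≈ -88279.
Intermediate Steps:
j(k) = √2*√k (j(k) = √(2*k) = √2*√k)
I(z) = -5 + z²
H(O) = -88256 (H(O) = (318 + (-5 + 9²))*(-72 - 152) = (318 + (-5 + 81))*(-224) = (318 + 76)*(-224) = 394*(-224) = -88256)
H(433) - j(264) = -88256 - √2*√264 = -88256 - √2*2*√66 = -88256 - 4*√33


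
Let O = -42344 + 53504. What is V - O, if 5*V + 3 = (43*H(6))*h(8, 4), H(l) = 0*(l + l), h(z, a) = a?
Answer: -55803/5 ≈ -11161.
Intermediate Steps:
H(l) = 0 (H(l) = 0*(2*l) = 0)
O = 11160
V = -⅗ (V = -⅗ + ((43*0)*4)/5 = -⅗ + (0*4)/5 = -⅗ + (⅕)*0 = -⅗ + 0 = -⅗ ≈ -0.60000)
V - O = -⅗ - 1*11160 = -⅗ - 11160 = -55803/5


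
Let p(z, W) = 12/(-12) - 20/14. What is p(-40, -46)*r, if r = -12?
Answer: 204/7 ≈ 29.143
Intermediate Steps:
p(z, W) = -17/7 (p(z, W) = 12*(-1/12) - 20*1/14 = -1 - 10/7 = -17/7)
p(-40, -46)*r = -17/7*(-12) = 204/7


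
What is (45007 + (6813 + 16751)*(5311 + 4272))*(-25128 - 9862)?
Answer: -7902800076810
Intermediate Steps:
(45007 + (6813 + 16751)*(5311 + 4272))*(-25128 - 9862) = (45007 + 23564*9583)*(-34990) = (45007 + 225813812)*(-34990) = 225858819*(-34990) = -7902800076810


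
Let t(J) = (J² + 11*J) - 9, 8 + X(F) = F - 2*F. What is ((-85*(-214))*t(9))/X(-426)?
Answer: 81855/11 ≈ 7441.4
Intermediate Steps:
X(F) = -8 - F (X(F) = -8 + (F - 2*F) = -8 - F)
t(J) = -9 + J² + 11*J
((-85*(-214))*t(9))/X(-426) = ((-85*(-214))*(-9 + 9² + 11*9))/(-8 - 1*(-426)) = (18190*(-9 + 81 + 99))/(-8 + 426) = (18190*171)/418 = 3110490*(1/418) = 81855/11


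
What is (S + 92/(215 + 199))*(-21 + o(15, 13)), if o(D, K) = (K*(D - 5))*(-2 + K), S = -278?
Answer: -3522500/9 ≈ -3.9139e+5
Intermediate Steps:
o(D, K) = K*(-5 + D)*(-2 + K) (o(D, K) = (K*(-5 + D))*(-2 + K) = K*(-5 + D)*(-2 + K))
(S + 92/(215 + 199))*(-21 + o(15, 13)) = (-278 + 92/(215 + 199))*(-21 + 13*(10 - 5*13 - 2*15 + 15*13)) = (-278 + 92/414)*(-21 + 13*(10 - 65 - 30 + 195)) = (-278 + 92*(1/414))*(-21 + 13*110) = (-278 + 2/9)*(-21 + 1430) = -2500/9*1409 = -3522500/9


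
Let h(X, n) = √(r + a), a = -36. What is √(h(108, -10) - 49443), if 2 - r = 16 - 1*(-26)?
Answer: √(-49443 + 2*I*√19) ≈ 0.02 + 222.36*I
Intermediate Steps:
r = -40 (r = 2 - (16 - 1*(-26)) = 2 - (16 + 26) = 2 - 1*42 = 2 - 42 = -40)
h(X, n) = 2*I*√19 (h(X, n) = √(-40 - 36) = √(-76) = 2*I*√19)
√(h(108, -10) - 49443) = √(2*I*√19 - 49443) = √(-49443 + 2*I*√19)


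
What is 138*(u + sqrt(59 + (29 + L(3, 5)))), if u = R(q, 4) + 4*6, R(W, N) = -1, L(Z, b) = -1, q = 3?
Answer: 3174 + 138*sqrt(87) ≈ 4461.2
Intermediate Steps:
u = 23 (u = -1 + 4*6 = -1 + 24 = 23)
138*(u + sqrt(59 + (29 + L(3, 5)))) = 138*(23 + sqrt(59 + (29 - 1))) = 138*(23 + sqrt(59 + 28)) = 138*(23 + sqrt(87)) = 3174 + 138*sqrt(87)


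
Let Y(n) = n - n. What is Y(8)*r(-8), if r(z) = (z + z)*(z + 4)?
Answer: 0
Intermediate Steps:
Y(n) = 0
r(z) = 2*z*(4 + z) (r(z) = (2*z)*(4 + z) = 2*z*(4 + z))
Y(8)*r(-8) = 0*(2*(-8)*(4 - 8)) = 0*(2*(-8)*(-4)) = 0*64 = 0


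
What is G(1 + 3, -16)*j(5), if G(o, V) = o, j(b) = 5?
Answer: 20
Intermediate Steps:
G(1 + 3, -16)*j(5) = (1 + 3)*5 = 4*5 = 20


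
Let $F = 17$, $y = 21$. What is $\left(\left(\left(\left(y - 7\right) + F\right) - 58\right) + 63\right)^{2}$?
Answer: $1296$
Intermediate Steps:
$\left(\left(\left(\left(y - 7\right) + F\right) - 58\right) + 63\right)^{2} = \left(\left(\left(\left(21 - 7\right) + 17\right) - 58\right) + 63\right)^{2} = \left(\left(\left(14 + 17\right) - 58\right) + 63\right)^{2} = \left(\left(31 - 58\right) + 63\right)^{2} = \left(-27 + 63\right)^{2} = 36^{2} = 1296$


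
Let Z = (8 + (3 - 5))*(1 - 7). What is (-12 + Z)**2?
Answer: 2304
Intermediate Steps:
Z = -36 (Z = (8 - 2)*(-6) = 6*(-6) = -36)
(-12 + Z)**2 = (-12 - 36)**2 = (-48)**2 = 2304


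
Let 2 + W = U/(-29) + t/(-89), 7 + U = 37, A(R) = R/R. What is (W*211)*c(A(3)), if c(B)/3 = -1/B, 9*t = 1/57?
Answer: 847765295/441351 ≈ 1920.8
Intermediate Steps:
A(R) = 1
U = 30 (U = -7 + 37 = 30)
t = 1/513 (t = (⅑)/57 = (⅑)*(1/57) = 1/513 ≈ 0.0019493)
W = -4017845/1324053 (W = -2 + (30/(-29) + (1/513)/(-89)) = -2 + (30*(-1/29) + (1/513)*(-1/89)) = -2 + (-30/29 - 1/45657) = -2 - 1369739/1324053 = -4017845/1324053 ≈ -3.0345)
c(B) = -3/B (c(B) = 3*(-1/B) = -3/B)
(W*211)*c(A(3)) = (-4017845/1324053*211)*(-3/1) = -(-847765295)/441351 = -847765295/1324053*(-3) = 847765295/441351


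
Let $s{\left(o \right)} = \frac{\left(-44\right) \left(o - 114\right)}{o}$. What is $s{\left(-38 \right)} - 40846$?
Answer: $-41022$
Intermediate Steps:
$s{\left(o \right)} = \frac{5016 - 44 o}{o}$ ($s{\left(o \right)} = \frac{\left(-44\right) \left(-114 + o\right)}{o} = \frac{5016 - 44 o}{o}$)
$s{\left(-38 \right)} - 40846 = \left(-44 + \frac{5016}{-38}\right) - 40846 = \left(-44 + 5016 \left(- \frac{1}{38}\right)\right) - 40846 = \left(-44 - 132\right) - 40846 = -176 - 40846 = -41022$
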